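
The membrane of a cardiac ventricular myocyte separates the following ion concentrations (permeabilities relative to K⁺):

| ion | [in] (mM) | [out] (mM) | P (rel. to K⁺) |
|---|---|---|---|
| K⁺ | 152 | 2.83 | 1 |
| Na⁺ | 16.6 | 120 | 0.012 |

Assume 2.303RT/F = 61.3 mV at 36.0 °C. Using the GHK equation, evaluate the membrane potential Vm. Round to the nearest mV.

-95 mV

Vm = 61.3 · log₁₀[(Σ P·[cation]ₒ + Σ P·[anion]ᵢ) / (Σ P·[cation]ᵢ + Σ P·[anion]ₒ)]
Numerator = 1×2.83 + 0.012×120 = 4.27
Denominator = 1×152 + 0.012×16.6 = 152.2
Vm = 61.3 · log₁₀(0.028055) = 61.3 × (-1.5520) = -95.14 mV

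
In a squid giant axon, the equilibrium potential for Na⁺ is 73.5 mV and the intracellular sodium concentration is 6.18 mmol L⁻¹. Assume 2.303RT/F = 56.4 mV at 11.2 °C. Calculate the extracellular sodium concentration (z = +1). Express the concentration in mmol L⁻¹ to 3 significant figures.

Nernst: E = (56.4/1) · log₁₀([out]/[in]), so log₁₀([out]/[in]) = 73.5 × 1 / 56.4 = 1.3032.
[out]/[in] = 10^(1.3032) = 20.1.
[out] = 20.1 × 6.18 = 124.2 mmol L⁻¹.

124 mmol L⁻¹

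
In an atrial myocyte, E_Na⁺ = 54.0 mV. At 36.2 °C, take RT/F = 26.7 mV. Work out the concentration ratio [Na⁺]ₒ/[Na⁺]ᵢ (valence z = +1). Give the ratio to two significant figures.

ln([out]/[in]) = E·z/(26.7) = 54.0 × 1 / 26.7 = 2.0225
[out]/[in] = e^(2.0225) = 7.557

7.6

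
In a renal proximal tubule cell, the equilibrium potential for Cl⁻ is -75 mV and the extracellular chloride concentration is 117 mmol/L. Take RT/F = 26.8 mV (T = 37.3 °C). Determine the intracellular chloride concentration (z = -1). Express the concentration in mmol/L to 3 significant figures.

7.13 mmol/L

Nernst: E = (26.8/-1) · ln([out]/[in]), so ln([out]/[in]) = -75.0 × -1 / 26.8 = 2.7985.
[out]/[in] = e^(2.7985) = 16.42.
[in] = 117 / 16.42 = 7.125 mmol/L.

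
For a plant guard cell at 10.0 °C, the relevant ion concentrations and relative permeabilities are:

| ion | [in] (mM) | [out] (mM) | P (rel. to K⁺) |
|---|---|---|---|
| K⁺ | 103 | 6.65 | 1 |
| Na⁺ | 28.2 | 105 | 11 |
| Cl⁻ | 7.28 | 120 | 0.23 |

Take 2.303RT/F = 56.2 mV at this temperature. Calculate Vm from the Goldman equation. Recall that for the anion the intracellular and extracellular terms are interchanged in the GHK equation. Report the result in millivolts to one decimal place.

23.7 mV

Vm = 56.2 · log₁₀[(Σ P·[cation]ₒ + Σ P·[anion]ᵢ) / (Σ P·[cation]ᵢ + Σ P·[anion]ₒ)]
Numerator = 1×6.65 + 11×105 + 0.23×7.28 = 1163
Denominator = 1×103 + 11×28.2 + 0.23×120 = 440.8
Vm = 56.2 · log₁₀(2.6391) = 56.2 × (0.4215) = 23.69 mV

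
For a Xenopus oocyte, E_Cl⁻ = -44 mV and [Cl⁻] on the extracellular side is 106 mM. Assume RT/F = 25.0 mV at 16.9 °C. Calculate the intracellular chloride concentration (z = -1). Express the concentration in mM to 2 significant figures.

18 mM

Nernst: E = (25.0/-1) · ln([out]/[in]), so ln([out]/[in]) = -44.0 × -1 / 25.0 = 1.7600.
[out]/[in] = e^(1.7600) = 5.812.
[in] = 106 / 5.812 = 18.24 mM.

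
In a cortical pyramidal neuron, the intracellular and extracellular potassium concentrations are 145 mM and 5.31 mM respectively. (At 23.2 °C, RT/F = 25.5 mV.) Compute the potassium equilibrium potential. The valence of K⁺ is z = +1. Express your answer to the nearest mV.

E = (25.5/z) · ln([K⁺]_out/[K⁺]_in) with z = +1.
= (25.5/1) · ln(5.31/145) = 25.50 · ln(0.03662)
= 25.50 · (-3.3071) = -84.33 mV

-84 mV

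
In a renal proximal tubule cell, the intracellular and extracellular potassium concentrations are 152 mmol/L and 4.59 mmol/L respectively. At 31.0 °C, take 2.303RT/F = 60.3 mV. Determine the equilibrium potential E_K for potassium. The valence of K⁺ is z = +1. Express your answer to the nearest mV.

-92 mV

E = (60.3/z) · log₁₀([K⁺]_out/[K⁺]_in) with z = +1.
= (60.3/1) · log₁₀(4.59/152) = 60.30 · log₁₀(0.0302)
= 60.30 · (-1.5200) = -91.66 mV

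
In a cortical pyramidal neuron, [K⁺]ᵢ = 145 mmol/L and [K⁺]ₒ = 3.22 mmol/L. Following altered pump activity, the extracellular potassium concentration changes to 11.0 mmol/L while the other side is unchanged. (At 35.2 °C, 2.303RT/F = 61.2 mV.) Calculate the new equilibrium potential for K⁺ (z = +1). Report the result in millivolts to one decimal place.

After the shift: [K⁺]_out = 11.0, [K⁺]_in = 145 mmol/L.
E_new = (61.2/1)·log₁₀(11.0/145) = 61.20 · (-1.1200) = -68.54 mV

-68.5 mV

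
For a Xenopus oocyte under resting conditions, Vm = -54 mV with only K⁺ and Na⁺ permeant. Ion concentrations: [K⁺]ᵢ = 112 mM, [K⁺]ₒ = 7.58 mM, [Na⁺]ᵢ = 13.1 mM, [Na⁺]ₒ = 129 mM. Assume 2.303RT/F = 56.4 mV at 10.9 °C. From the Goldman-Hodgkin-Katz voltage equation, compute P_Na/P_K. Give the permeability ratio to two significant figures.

Let α = P_Na/P_K. GHK: Vm = 56.4·log₁₀[(Kₒ + α·Naₒ)/(Kᵢ + α·Naᵢ)].
10^(Vm/56.4) = 10^(-54.0/56.4) = 0.11029
So 0.11029·(Kᵢ + α·Naᵢ) = Kₒ + α·Naₒ → α = (0.11029·112.0 − 7.58) / (129.0 − 0.11029·13.1)
α = (12.35 − 7.58) / (129.0 − 1.445) = 4.773/127.6 = 0.03742

0.037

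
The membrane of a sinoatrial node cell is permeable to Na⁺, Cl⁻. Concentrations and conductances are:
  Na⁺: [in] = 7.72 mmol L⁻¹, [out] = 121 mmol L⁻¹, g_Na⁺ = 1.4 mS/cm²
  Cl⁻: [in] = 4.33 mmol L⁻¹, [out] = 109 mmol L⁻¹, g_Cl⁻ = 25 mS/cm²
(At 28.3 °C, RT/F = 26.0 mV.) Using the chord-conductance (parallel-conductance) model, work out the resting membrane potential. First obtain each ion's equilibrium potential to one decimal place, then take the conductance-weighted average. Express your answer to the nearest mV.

E_Na⁺ = (26.0/1)·ln(121/7.72) = 71.6 mV
E_Cl⁻ = (26.0/-1)·ln(109/4.33) = -83.9 mV
Vm = (Σ gᵢEᵢ)/(Σ gᵢ) = (1.4·71.6 + 25·-83.9) / (1.4 + 25)
= -1997.26 / 26.4 = -75.65 mV

-76 mV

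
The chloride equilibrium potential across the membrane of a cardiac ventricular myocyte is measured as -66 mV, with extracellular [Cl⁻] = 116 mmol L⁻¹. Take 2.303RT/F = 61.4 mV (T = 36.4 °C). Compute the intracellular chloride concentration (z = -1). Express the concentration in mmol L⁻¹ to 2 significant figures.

Nernst: E = (61.4/-1) · log₁₀([out]/[in]), so log₁₀([out]/[in]) = -66.0 × -1 / 61.4 = 1.0749.
[out]/[in] = 10^(1.0749) = 11.88.
[in] = 116 / 11.88 = 9.762 mmol L⁻¹.

9.8 mmol L⁻¹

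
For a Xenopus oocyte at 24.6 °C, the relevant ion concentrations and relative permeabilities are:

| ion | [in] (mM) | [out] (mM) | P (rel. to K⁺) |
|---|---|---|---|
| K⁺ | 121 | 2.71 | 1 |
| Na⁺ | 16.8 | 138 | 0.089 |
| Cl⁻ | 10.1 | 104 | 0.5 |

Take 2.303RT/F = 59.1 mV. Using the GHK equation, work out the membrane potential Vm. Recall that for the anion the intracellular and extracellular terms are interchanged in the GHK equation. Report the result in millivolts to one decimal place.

-55.5 mV

Vm = 59.1 · log₁₀[(Σ P·[cation]ₒ + Σ P·[anion]ᵢ) / (Σ P·[cation]ᵢ + Σ P·[anion]ₒ)]
Numerator = 1×2.71 + 0.089×138 + 0.5×10.1 = 20.04
Denominator = 1×121 + 0.089×16.8 + 0.5×104 = 174.5
Vm = 59.1 · log₁₀(0.11486) = 59.1 × (-0.9398) = -55.54 mV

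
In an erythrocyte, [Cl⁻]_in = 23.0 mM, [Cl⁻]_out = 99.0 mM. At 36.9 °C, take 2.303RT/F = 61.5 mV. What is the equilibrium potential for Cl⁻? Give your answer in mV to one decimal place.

-39.0 mV

E = (61.5/z) · log₁₀([Cl⁻]_out/[Cl⁻]_in) with z = -1.
For an anion, dividing by z = -1 reverses the sign.
= (61.5/-1) · log₁₀(99.0/23.0) = -61.50 · log₁₀(4.304)
= -61.50 · (0.6339) = -38.99 mV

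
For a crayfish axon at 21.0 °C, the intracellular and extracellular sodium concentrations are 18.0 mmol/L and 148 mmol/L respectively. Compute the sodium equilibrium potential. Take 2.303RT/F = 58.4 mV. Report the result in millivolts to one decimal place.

E = (58.4/z) · log₁₀([Na⁺]_out/[Na⁺]_in) with z = +1.
= (58.4/1) · log₁₀(148/18.0) = 58.40 · log₁₀(8.222)
= 58.40 · (0.9150) = 53.44 mV

53.4 mV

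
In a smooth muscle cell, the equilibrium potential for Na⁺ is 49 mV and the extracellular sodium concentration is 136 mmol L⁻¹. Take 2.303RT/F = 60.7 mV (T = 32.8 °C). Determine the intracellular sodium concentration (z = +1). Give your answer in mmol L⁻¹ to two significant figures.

21 mmol L⁻¹

Nernst: E = (60.7/1) · log₁₀([out]/[in]), so log₁₀([out]/[in]) = 49.0 × 1 / 60.7 = 0.8072.
[out]/[in] = 10^(0.8072) = 6.416.
[in] = 136 / 6.416 = 21.2 mmol L⁻¹.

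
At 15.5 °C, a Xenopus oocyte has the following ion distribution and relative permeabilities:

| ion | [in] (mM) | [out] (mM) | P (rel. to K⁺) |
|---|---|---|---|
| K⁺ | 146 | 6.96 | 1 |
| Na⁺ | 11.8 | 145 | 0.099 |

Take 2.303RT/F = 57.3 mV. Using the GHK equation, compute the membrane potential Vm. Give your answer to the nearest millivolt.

-48 mV

Vm = 57.3 · log₁₀[(Σ P·[cation]ₒ + Σ P·[anion]ᵢ) / (Σ P·[cation]ᵢ + Σ P·[anion]ₒ)]
Numerator = 1×6.96 + 0.099×145 = 21.32
Denominator = 1×146 + 0.099×11.8 = 147.2
Vm = 57.3 · log₁₀(0.14483) = 57.3 × (-0.8391) = -48.08 mV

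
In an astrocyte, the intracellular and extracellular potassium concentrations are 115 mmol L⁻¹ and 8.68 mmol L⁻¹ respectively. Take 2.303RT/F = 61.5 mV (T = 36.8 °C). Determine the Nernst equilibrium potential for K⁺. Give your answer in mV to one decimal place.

-69.0 mV

E = (61.5/z) · log₁₀([K⁺]_out/[K⁺]_in) with z = +1.
= (61.5/1) · log₁₀(8.68/115) = 61.50 · log₁₀(0.07548)
= 61.50 · (-1.1222) = -69.01 mV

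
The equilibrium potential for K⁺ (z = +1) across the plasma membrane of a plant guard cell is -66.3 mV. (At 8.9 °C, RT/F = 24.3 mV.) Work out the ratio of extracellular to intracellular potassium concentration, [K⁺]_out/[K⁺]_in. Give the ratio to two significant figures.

ln([out]/[in]) = E·z/(24.3) = -66.3 × 1 / 24.3 = -2.7284
[out]/[in] = e^(-2.7284) = 0.06532

0.065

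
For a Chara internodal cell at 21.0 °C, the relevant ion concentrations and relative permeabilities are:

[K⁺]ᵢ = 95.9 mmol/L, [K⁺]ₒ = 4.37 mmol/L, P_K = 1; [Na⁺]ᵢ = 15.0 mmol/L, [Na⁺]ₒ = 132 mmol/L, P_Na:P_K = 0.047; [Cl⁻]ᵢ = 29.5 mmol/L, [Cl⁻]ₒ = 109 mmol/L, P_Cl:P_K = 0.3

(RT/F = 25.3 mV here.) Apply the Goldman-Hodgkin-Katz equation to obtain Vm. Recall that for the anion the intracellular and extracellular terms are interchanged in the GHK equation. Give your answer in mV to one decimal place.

-48.0 mV

Vm = 25.3 · ln[(Σ P·[cation]ₒ + Σ P·[anion]ᵢ) / (Σ P·[cation]ᵢ + Σ P·[anion]ₒ)]
Numerator = 1×4.37 + 0.047×132 + 0.3×29.5 = 19.42
Denominator = 1×95.9 + 0.047×15.0 + 0.3×109 = 129.3
Vm = 25.3 · ln(0.15022) = 25.3 × (-1.8957) = -47.96 mV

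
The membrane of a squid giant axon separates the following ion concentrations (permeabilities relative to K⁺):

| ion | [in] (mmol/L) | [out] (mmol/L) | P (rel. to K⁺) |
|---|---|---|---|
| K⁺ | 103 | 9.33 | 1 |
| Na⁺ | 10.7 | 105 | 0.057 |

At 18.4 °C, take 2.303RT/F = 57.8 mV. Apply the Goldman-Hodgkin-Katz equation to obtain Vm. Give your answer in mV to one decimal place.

Vm = 57.8 · log₁₀[(Σ P·[cation]ₒ + Σ P·[anion]ᵢ) / (Σ P·[cation]ᵢ + Σ P·[anion]ₒ)]
Numerator = 1×9.33 + 0.057×105 = 15.32
Denominator = 1×103 + 0.057×10.7 = 103.6
Vm = 57.8 · log₁₀(0.14781) = 57.8 × (-0.8303) = -47.99 mV

-48.0 mV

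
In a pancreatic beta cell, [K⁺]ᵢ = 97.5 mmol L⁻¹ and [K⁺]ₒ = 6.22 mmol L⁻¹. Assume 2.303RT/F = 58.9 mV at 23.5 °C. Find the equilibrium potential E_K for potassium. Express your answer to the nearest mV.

-70 mV

E = (58.9/z) · log₁₀([K⁺]_out/[K⁺]_in) with z = +1.
= (58.9/1) · log₁₀(6.22/97.5) = 58.90 · log₁₀(0.06379)
= 58.90 · (-1.1952) = -70.40 mV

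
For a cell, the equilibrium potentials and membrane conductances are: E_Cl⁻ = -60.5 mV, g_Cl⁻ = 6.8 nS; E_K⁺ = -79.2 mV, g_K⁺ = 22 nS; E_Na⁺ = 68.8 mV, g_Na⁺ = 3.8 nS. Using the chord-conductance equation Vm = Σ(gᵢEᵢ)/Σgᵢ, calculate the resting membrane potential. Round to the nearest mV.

Σ gᵢEᵢ = 6.8·(-60.5) + 22·(-79.2) + 3.8·(68.8) = -1892.36
Σ gᵢ = 6.8 + 22 + 3.8 = 32.6
Vm = -1892.36 / 32.6 = -58.05 mV

-58 mV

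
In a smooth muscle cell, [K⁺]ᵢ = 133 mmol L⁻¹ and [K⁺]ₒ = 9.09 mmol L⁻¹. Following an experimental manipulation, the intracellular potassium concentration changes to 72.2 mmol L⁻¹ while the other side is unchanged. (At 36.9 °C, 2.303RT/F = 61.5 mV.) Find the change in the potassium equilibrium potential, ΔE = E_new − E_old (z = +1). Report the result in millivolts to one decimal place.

16.3 mV

E_old = (61.5/1)·log₁₀(9.09/133) = -71.67 mV
E_new = (61.5/1)·log₁₀(9.09/72.2) = -55.35 mV
ΔE = -55.35 − (-71.67) = 16.32 mV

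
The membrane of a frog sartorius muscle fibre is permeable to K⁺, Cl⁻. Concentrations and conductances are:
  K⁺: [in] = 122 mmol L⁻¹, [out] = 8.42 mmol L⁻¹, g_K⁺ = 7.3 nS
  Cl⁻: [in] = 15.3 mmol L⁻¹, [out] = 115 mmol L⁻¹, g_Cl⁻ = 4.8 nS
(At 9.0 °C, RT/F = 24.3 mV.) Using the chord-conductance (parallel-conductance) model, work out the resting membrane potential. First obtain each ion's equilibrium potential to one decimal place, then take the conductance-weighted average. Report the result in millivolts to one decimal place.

E_K⁺ = (24.3/1)·ln(8.42/122) = -65.0 mV
E_Cl⁻ = (24.3/-1)·ln(115/15.3) = -49.0 mV
Vm = (Σ gᵢEᵢ)/(Σ gᵢ) = (7.3·-65.0 + 4.8·-49.0) / (7.3 + 4.8)
= -709.70 / 12.1 = -58.65 mV

-58.7 mV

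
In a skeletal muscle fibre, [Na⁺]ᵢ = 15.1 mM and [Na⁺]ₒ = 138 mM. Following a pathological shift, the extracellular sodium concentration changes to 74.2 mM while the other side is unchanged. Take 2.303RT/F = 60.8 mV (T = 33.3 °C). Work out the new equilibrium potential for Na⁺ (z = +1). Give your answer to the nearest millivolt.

42 mV

After the shift: [Na⁺]_out = 74.2, [Na⁺]_in = 15.1 mM.
E_new = (60.8/1)·log₁₀(74.2/15.1) = 60.80 · (0.6914) = 42.04 mV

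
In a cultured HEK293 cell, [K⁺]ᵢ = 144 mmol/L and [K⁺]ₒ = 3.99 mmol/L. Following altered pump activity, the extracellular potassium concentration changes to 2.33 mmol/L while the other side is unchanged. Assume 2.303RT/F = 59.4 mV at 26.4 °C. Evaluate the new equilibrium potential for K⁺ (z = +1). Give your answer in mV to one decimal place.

After the shift: [K⁺]_out = 2.33, [K⁺]_in = 144 mmol/L.
E_new = (59.4/1)·log₁₀(2.33/144) = 59.40 · (-1.7910) = -106.39 mV

-106.4 mV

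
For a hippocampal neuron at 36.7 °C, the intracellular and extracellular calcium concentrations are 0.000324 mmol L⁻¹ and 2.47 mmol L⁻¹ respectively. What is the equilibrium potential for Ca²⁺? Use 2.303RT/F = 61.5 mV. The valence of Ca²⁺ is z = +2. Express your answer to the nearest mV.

E = (61.5/z) · log₁₀([Ca²⁺]_out/[Ca²⁺]_in) with z = +2.
= (61.5/2) · log₁₀(2.47/0.000324) = 30.75 · log₁₀(7623)
= 30.75 · (3.8822) = 119.38 mV

119 mV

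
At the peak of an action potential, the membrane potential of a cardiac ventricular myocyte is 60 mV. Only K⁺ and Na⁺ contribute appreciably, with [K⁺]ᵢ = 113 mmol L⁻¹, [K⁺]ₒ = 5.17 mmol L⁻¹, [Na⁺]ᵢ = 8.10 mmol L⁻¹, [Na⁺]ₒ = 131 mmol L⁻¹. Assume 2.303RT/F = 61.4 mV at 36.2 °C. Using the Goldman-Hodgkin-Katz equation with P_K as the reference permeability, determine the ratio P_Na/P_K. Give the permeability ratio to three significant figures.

19.7

Let α = P_Na/P_K. GHK: Vm = 61.4·log₁₀[(Kₒ + α·Naₒ)/(Kᵢ + α·Naᵢ)].
10^(Vm/61.4) = 10^(60.0/61.4) = 9.4885
So 9.4885·(Kᵢ + α·Naᵢ) = Kₒ + α·Naₒ → α = (9.4885·113.0 − 5.17) / (131.0 − 9.4885·8.1)
α = (1072 − 5.17) / (131.0 − 76.86) = 1067/54.14 = 19.71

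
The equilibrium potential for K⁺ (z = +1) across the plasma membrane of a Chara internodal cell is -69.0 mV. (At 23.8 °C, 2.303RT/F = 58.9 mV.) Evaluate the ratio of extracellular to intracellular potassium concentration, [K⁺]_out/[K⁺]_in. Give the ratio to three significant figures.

0.0674

log₁₀([out]/[in]) = E·z/(58.9) = -69.0 × 1 / 58.9 = -1.1715
[out]/[in] = 10^(-1.1715) = 0.06738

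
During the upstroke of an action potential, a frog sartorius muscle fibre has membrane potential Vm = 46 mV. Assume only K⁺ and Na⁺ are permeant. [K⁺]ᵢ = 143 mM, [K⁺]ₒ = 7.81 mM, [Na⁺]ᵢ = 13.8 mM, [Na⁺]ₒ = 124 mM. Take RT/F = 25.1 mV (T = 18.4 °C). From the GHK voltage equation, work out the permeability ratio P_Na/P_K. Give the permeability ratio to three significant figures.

23.5

Let α = P_Na/P_K. GHK: Vm = 25.1·ln[(Kₒ + α·Naₒ)/(Kᵢ + α·Naᵢ)].
e^(Vm/25.1) = e^(46.0/25.1) = 6.2505
So 6.2505·(Kᵢ + α·Naᵢ) = Kₒ + α·Naₒ → α = (6.2505·143.0 − 7.81) / (124.0 − 6.2505·13.8)
α = (893.8 − 7.81) / (124.0 − 86.26) = 886/37.74 = 23.48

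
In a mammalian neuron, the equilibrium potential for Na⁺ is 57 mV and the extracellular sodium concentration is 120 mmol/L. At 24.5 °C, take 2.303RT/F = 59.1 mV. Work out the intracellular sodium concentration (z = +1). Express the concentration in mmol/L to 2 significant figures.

13 mmol/L

Nernst: E = (59.1/1) · log₁₀([out]/[in]), so log₁₀([out]/[in]) = 57.0 × 1 / 59.1 = 0.9645.
[out]/[in] = 10^(0.9645) = 9.214.
[in] = 120 / 9.214 = 13.02 mmol/L.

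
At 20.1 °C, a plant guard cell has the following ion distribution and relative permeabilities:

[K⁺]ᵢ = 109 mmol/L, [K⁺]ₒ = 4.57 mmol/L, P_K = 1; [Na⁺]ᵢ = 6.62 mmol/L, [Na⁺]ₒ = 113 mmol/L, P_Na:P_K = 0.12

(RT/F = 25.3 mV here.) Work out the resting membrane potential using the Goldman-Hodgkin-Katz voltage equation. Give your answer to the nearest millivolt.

Vm = 25.3 · ln[(Σ P·[cation]ₒ + Σ P·[anion]ᵢ) / (Σ P·[cation]ᵢ + Σ P·[anion]ₒ)]
Numerator = 1×4.57 + 0.12×113 = 18.13
Denominator = 1×109 + 0.12×6.62 = 109.8
Vm = 25.3 · ln(0.16513) = 25.3 × (-1.8010) = -45.57 mV

-46 mV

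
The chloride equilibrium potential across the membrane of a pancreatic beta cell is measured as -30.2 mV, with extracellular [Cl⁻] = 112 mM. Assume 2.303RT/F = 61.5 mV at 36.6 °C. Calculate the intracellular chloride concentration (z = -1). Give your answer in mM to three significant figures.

Nernst: E = (61.5/-1) · log₁₀([out]/[in]), so log₁₀([out]/[in]) = -30.2 × -1 / 61.5 = 0.4911.
[out]/[in] = 10^(0.4911) = 3.098.
[in] = 112 / 3.098 = 36.15 mM.

36.2 mM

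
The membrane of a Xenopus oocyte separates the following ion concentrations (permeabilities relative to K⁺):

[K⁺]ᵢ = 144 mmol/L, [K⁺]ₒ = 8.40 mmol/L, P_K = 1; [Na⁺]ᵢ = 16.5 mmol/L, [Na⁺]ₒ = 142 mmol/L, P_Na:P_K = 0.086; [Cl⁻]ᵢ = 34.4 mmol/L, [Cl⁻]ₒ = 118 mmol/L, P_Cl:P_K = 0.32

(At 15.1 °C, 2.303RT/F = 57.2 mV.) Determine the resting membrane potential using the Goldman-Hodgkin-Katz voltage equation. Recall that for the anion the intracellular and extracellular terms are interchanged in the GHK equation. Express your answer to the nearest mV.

Vm = 57.2 · log₁₀[(Σ P·[cation]ₒ + Σ P·[anion]ᵢ) / (Σ P·[cation]ᵢ + Σ P·[anion]ₒ)]
Numerator = 1×8.40 + 0.086×142 + 0.32×34.4 = 31.62
Denominator = 1×144 + 0.086×16.5 + 0.32×118 = 183.2
Vm = 57.2 · log₁₀(0.17262) = 57.2 × (-0.7629) = -43.64 mV

-44 mV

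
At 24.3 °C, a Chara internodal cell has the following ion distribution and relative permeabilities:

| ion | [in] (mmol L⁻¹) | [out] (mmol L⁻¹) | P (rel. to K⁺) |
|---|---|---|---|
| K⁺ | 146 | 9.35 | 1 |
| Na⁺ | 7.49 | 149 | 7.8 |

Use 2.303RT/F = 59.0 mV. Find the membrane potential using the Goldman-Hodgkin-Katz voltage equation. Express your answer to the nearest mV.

Vm = 59.0 · log₁₀[(Σ P·[cation]ₒ + Σ P·[anion]ᵢ) / (Σ P·[cation]ᵢ + Σ P·[anion]ₒ)]
Numerator = 1×9.35 + 7.8×149 = 1172
Denominator = 1×146 + 7.8×7.49 = 204.4
Vm = 59.0 · log₁₀(5.731) = 59.0 × (0.7582) = 44.74 mV

45 mV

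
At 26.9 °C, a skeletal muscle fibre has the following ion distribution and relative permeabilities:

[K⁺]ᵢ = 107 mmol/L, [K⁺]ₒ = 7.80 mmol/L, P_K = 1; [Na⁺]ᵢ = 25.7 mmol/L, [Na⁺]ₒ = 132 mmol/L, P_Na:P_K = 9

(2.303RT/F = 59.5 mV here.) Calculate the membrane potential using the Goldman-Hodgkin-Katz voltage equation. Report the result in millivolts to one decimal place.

32.6 mV

Vm = 59.5 · log₁₀[(Σ P·[cation]ₒ + Σ P·[anion]ᵢ) / (Σ P·[cation]ᵢ + Σ P·[anion]ₒ)]
Numerator = 1×7.80 + 9×132 = 1196
Denominator = 1×107 + 9×25.7 = 338.3
Vm = 59.5 · log₁₀(3.5347) = 59.5 × (0.5484) = 32.63 mV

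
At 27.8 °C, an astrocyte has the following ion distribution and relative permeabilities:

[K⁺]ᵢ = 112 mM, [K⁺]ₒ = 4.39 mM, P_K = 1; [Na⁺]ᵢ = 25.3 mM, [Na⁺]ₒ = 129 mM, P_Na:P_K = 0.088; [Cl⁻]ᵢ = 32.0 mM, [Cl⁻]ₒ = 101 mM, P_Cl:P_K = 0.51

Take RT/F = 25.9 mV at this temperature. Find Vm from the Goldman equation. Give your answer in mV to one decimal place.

Vm = 25.9 · ln[(Σ P·[cation]ₒ + Σ P·[anion]ᵢ) / (Σ P·[cation]ᵢ + Σ P·[anion]ₒ)]
Numerator = 1×4.39 + 0.088×129 + 0.51×32.0 = 32.06
Denominator = 1×112 + 0.088×25.3 + 0.51×101 = 165.7
Vm = 25.9 · ln(0.19345) = 25.9 × (-1.6427) = -42.55 mV

-42.5 mV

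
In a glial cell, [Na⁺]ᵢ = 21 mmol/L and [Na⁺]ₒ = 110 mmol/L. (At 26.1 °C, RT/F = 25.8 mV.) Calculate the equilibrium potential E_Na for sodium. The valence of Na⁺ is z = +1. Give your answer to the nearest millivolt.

E = (25.8/z) · ln([Na⁺]_out/[Na⁺]_in) with z = +1.
= (25.8/1) · ln(110/21) = 25.80 · ln(5.238)
= 25.80 · (1.6560) = 42.72 mV

43 mV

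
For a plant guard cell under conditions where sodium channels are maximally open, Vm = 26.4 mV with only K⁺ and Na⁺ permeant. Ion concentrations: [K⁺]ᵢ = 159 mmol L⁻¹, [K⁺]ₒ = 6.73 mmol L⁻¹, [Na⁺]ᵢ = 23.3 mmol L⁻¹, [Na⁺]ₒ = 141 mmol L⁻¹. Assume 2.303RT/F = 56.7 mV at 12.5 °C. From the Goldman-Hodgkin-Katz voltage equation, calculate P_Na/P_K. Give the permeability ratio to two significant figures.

6.3

Let α = P_Na/P_K. GHK: Vm = 56.7·log₁₀[(Kₒ + α·Naₒ)/(Kᵢ + α·Naᵢ)].
10^(Vm/56.7) = 10^(26.4/56.7) = 2.9215
So 2.9215·(Kᵢ + α·Naᵢ) = Kₒ + α·Naₒ → α = (2.9215·159.0 − 6.73) / (141.0 − 2.9215·23.3)
α = (464.5 − 6.73) / (141.0 − 68.07) = 457.8/72.93 = 6.277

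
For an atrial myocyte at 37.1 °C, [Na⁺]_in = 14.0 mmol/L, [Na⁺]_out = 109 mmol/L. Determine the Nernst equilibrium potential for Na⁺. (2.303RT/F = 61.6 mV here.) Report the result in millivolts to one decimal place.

54.9 mV

E = (61.6/z) · log₁₀([Na⁺]_out/[Na⁺]_in) with z = +1.
= (61.6/1) · log₁₀(109/14.0) = 61.60 · log₁₀(7.786)
= 61.60 · (0.8913) = 54.90 mV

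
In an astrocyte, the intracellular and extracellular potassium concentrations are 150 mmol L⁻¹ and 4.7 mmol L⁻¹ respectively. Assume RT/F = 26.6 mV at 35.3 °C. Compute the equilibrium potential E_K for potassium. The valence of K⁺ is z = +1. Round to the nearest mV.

E = (26.6/z) · ln([K⁺]_out/[K⁺]_in) with z = +1.
= (26.6/1) · ln(4.7/150) = 26.60 · ln(0.03133)
= 26.60 · (-3.4631) = -92.12 mV

-92 mV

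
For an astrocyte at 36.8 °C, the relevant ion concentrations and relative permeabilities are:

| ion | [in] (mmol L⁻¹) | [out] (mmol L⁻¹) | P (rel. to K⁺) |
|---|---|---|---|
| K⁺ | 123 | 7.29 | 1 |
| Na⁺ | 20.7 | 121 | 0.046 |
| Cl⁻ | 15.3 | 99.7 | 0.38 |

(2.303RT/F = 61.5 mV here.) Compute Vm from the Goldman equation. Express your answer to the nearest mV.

-58 mV

Vm = 61.5 · log₁₀[(Σ P·[cation]ₒ + Σ P·[anion]ᵢ) / (Σ P·[cation]ᵢ + Σ P·[anion]ₒ)]
Numerator = 1×7.29 + 0.046×121 + 0.38×15.3 = 18.67
Denominator = 1×123 + 0.046×20.7 + 0.38×99.7 = 161.8
Vm = 61.5 · log₁₀(0.11536) = 61.5 × (-0.9379) = -57.68 mV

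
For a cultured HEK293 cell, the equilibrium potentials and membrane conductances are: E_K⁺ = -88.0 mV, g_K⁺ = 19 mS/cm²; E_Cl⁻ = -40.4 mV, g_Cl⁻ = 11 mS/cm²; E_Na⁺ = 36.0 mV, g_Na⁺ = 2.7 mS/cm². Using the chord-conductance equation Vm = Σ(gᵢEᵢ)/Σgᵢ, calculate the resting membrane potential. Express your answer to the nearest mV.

Σ gᵢEᵢ = 19·(-88.0) + 11·(-40.4) + 2.7·(36.0) = -2019.20
Σ gᵢ = 19 + 11 + 2.7 = 32.7
Vm = -2019.20 / 32.7 = -61.75 mV

-62 mV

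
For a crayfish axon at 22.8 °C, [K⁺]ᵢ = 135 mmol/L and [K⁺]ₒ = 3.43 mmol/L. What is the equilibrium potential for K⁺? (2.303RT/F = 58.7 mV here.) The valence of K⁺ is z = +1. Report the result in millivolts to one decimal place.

E = (58.7/z) · log₁₀([K⁺]_out/[K⁺]_in) with z = +1.
= (58.7/1) · log₁₀(3.43/135) = 58.70 · log₁₀(0.02541)
= 58.70 · (-1.5950) = -93.63 mV

-93.6 mV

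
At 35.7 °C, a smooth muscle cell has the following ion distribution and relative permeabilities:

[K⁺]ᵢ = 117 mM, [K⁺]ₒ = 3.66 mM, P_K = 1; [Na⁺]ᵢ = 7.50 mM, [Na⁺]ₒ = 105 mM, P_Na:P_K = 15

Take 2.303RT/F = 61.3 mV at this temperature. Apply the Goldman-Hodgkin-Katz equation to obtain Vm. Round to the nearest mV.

Vm = 61.3 · log₁₀[(Σ P·[cation]ₒ + Σ P·[anion]ᵢ) / (Σ P·[cation]ᵢ + Σ P·[anion]ₒ)]
Numerator = 1×3.66 + 15×105 = 1579
Denominator = 1×117 + 15×7.50 = 229.5
Vm = 61.3 · log₁₀(6.8787) = 61.3 × (0.8375) = 51.34 mV

51 mV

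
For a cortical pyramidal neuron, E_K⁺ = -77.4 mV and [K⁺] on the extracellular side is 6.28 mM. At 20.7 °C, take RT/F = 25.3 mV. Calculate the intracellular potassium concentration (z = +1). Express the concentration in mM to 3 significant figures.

134 mM

Nernst: E = (25.3/1) · ln([out]/[in]), so ln([out]/[in]) = -77.4 × 1 / 25.3 = -3.0593.
[out]/[in] = e^(-3.0593) = 0.04692.
[in] = 6.28 / 0.04692 = 133.8 mM.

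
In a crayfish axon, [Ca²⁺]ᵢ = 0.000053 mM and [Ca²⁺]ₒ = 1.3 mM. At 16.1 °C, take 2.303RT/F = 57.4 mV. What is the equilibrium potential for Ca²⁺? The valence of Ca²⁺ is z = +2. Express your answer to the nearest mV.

E = (57.4/z) · log₁₀([Ca²⁺]_out/[Ca²⁺]_in) with z = +2.
= (57.4/2) · log₁₀(1.3/0.000053) = 28.70 · log₁₀(2.453e+04)
= 28.70 · (4.3897) = 125.98 mV

126 mV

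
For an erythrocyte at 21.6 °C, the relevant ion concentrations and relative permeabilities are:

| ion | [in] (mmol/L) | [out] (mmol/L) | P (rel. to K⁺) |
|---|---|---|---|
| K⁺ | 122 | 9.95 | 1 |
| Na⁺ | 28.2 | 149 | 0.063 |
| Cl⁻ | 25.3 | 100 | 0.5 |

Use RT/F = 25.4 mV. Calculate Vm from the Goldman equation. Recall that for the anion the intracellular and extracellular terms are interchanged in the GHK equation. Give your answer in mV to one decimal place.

Vm = 25.4 · ln[(Σ P·[cation]ₒ + Σ P·[anion]ᵢ) / (Σ P·[cation]ᵢ + Σ P·[anion]ₒ)]
Numerator = 1×9.95 + 0.063×149 + 0.5×25.3 = 31.99
Denominator = 1×122 + 0.063×28.2 + 0.5×100 = 173.8
Vm = 25.4 · ln(0.18407) = 25.4 × (-1.6924) = -42.99 mV

-43.0 mV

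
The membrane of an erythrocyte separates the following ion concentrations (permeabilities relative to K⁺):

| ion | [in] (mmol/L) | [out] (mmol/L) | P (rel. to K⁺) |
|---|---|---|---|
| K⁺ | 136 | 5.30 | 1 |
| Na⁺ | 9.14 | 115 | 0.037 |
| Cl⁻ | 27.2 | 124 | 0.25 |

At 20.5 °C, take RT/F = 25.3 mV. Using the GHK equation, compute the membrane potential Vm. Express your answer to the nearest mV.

Vm = 25.3 · ln[(Σ P·[cation]ₒ + Σ P·[anion]ᵢ) / (Σ P·[cation]ᵢ + Σ P·[anion]ₒ)]
Numerator = 1×5.30 + 0.037×115 + 0.25×27.2 = 16.36
Denominator = 1×136 + 0.037×9.14 + 0.25×124 = 167.3
Vm = 25.3 · ln(0.097736) = 25.3 × (-2.3255) = -58.83 mV

-59 mV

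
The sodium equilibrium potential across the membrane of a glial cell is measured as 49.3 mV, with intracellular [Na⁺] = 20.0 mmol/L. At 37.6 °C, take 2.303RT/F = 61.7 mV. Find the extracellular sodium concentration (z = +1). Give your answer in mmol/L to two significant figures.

Nernst: E = (61.7/1) · log₁₀([out]/[in]), so log₁₀([out]/[in]) = 49.3 × 1 / 61.7 = 0.7990.
[out]/[in] = 10^(0.7990) = 6.295.
[out] = 6.295 × 20.0 = 125.9 mmol/L.

130 mmol/L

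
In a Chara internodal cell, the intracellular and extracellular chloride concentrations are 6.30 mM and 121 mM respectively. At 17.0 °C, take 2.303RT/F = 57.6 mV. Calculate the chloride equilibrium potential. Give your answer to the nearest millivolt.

E = (57.6/z) · log₁₀([Cl⁻]_out/[Cl⁻]_in) with z = -1.
For an anion, dividing by z = -1 reverses the sign.
= (57.6/-1) · log₁₀(121/6.30) = -57.60 · log₁₀(19.21)
= -57.60 · (1.2834) = -73.93 mV

-74 mV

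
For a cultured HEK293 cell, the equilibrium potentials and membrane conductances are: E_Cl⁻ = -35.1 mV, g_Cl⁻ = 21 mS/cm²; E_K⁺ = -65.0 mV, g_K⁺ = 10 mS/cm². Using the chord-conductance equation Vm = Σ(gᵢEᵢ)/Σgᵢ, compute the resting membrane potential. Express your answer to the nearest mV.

Σ gᵢEᵢ = 21·(-35.1) + 10·(-65.0) = -1387.10
Σ gᵢ = 21 + 10 = 31
Vm = -1387.10 / 31 = -44.75 mV

-45 mV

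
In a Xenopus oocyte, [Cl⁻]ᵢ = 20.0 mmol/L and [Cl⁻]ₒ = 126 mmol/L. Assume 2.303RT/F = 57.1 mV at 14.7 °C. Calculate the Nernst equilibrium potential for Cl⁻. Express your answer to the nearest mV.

-46 mV

E = (57.1/z) · log₁₀([Cl⁻]_out/[Cl⁻]_in) with z = -1.
For an anion, dividing by z = -1 reverses the sign.
= (57.1/-1) · log₁₀(126/20.0) = -57.10 · log₁₀(6.3)
= -57.10 · (0.7993) = -45.64 mV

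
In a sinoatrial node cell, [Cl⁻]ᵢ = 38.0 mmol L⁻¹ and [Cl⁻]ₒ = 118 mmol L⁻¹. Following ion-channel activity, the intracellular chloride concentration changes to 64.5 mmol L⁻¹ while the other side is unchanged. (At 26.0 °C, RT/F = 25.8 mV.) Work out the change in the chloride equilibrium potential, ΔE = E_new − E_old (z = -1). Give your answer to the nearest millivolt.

E_old = (25.8/-1)·ln(118/38.0) = -29.23 mV
E_new = (25.8/-1)·ln(118/64.5) = -15.58 mV
ΔE = -15.58 − (-29.23) = 13.65 mV

14 mV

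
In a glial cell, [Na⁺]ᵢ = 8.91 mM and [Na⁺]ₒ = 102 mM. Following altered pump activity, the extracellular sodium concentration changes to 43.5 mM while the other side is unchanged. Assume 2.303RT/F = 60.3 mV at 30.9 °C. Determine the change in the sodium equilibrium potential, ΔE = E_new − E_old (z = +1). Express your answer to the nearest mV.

-22 mV

E_old = (60.3/1)·log₁₀(102/8.91) = 63.84 mV
E_new = (60.3/1)·log₁₀(43.5/8.91) = 41.52 mV
ΔE = 41.52 − (63.84) = -22.32 mV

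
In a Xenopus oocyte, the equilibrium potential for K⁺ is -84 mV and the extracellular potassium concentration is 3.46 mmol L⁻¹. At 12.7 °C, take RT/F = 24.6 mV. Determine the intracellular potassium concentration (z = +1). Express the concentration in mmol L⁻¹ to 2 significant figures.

110 mmol L⁻¹

Nernst: E = (24.6/1) · ln([out]/[in]), so ln([out]/[in]) = -84.0 × 1 / 24.6 = -3.4146.
[out]/[in] = e^(-3.4146) = 0.03289.
[in] = 3.46 / 0.03289 = 105.2 mmol L⁻¹.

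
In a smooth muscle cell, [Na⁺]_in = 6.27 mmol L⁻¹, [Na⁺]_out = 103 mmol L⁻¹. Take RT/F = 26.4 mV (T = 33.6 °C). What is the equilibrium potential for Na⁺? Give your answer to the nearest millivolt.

74 mV

E = (26.4/z) · ln([Na⁺]_out/[Na⁺]_in) with z = +1.
= (26.4/1) · ln(103/6.27) = 26.40 · ln(16.43)
= 26.40 · (2.7990) = 73.89 mV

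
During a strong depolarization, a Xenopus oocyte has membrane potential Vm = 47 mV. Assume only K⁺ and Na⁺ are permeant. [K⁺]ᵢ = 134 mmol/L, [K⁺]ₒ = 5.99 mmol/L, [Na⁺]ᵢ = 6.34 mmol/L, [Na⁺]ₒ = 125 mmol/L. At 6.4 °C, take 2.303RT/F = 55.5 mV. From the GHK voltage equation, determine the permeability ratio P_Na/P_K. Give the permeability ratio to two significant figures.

Let α = P_Na/P_K. GHK: Vm = 55.5·log₁₀[(Kₒ + α·Naₒ)/(Kᵢ + α·Naᵢ)].
10^(Vm/55.5) = 10^(47.0/55.5) = 7.0282
So 7.0282·(Kᵢ + α·Naᵢ) = Kₒ + α·Naₒ → α = (7.0282·134.0 − 5.99) / (125.0 − 7.0282·6.34)
α = (941.8 − 5.99) / (125.0 − 44.56) = 935.8/80.44 = 11.63

12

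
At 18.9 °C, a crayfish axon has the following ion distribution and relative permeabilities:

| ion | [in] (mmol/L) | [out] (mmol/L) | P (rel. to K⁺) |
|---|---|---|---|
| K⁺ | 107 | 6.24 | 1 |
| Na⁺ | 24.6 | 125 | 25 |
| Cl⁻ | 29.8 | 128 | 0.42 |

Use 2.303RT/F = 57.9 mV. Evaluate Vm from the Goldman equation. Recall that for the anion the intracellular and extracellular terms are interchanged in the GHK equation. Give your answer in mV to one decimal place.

Vm = 57.9 · log₁₀[(Σ P·[cation]ₒ + Σ P·[anion]ᵢ) / (Σ P·[cation]ᵢ + Σ P·[anion]ₒ)]
Numerator = 1×6.24 + 25×125 + 0.42×29.8 = 3144
Denominator = 1×107 + 25×24.6 + 0.42×128 = 775.8
Vm = 57.9 · log₁₀(4.0525) = 57.9 × (0.6077) = 35.19 mV

35.2 mV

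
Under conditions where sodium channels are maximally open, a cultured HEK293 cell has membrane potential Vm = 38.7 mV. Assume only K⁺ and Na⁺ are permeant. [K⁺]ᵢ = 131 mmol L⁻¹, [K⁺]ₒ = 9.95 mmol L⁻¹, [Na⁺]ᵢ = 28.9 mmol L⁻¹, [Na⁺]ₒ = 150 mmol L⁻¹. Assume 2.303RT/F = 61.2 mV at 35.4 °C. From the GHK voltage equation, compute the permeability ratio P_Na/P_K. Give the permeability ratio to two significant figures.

Let α = P_Na/P_K. GHK: Vm = 61.2·log₁₀[(Kₒ + α·Naₒ)/(Kᵢ + α·Naᵢ)].
10^(Vm/61.2) = 10^(38.7/61.2) = 4.289
So 4.289·(Kᵢ + α·Naᵢ) = Kₒ + α·Naₒ → α = (4.289·131.0 − 9.95) / (150.0 − 4.289·28.9)
α = (561.9 − 9.95) / (150.0 − 124) = 551.9/26.05 = 21.19

21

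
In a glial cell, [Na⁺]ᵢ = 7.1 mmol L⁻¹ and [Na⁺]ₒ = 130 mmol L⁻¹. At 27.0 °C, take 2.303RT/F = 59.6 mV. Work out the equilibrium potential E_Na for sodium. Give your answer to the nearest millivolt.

E = (59.6/z) · log₁₀([Na⁺]_out/[Na⁺]_in) with z = +1.
= (59.6/1) · log₁₀(130/7.1) = 59.60 · log₁₀(18.31)
= 59.60 · (1.2627) = 75.26 mV

75 mV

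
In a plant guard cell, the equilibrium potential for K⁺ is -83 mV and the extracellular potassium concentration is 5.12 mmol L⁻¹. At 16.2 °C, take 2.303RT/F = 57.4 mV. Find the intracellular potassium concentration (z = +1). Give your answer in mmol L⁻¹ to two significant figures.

140 mmol L⁻¹

Nernst: E = (57.4/1) · log₁₀([out]/[in]), so log₁₀([out]/[in]) = -83.0 × 1 / 57.4 = -1.4460.
[out]/[in] = 10^(-1.4460) = 0.03581.
[in] = 5.12 / 0.03581 = 143 mmol L⁻¹.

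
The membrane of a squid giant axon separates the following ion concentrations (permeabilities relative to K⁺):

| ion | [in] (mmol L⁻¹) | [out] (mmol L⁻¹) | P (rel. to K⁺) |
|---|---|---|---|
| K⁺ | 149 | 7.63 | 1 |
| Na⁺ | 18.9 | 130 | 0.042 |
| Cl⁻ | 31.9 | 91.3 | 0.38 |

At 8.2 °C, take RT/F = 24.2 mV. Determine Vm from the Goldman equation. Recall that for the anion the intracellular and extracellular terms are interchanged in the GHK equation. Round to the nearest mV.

Vm = 24.2 · ln[(Σ P·[cation]ₒ + Σ P·[anion]ᵢ) / (Σ P·[cation]ᵢ + Σ P·[anion]ₒ)]
Numerator = 1×7.63 + 0.042×130 + 0.38×31.9 = 25.21
Denominator = 1×149 + 0.042×18.9 + 0.38×91.3 = 184.5
Vm = 24.2 · ln(0.13666) = 24.2 × (-1.9903) = -48.16 mV

-48 mV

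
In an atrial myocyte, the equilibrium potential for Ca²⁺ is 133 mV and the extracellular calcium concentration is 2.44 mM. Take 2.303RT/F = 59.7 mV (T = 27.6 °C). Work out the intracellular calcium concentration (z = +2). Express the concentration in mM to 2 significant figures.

0.000085 mM

Nernst: E = (59.7/2) · log₁₀([out]/[in]), so log₁₀([out]/[in]) = 133.0 × 2 / 59.7 = 4.4556.
[out]/[in] = 10^(4.4556) = 2.855e+04.
[in] = 2.44 / 2.855e+04 = 8.546e-05 mM.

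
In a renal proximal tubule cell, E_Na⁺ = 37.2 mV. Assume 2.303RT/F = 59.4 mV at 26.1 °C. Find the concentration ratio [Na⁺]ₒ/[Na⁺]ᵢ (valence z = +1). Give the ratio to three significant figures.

log₁₀([out]/[in]) = E·z/(59.4) = 37.2 × 1 / 59.4 = 0.6263
[out]/[in] = 10^(0.6263) = 4.229

4.23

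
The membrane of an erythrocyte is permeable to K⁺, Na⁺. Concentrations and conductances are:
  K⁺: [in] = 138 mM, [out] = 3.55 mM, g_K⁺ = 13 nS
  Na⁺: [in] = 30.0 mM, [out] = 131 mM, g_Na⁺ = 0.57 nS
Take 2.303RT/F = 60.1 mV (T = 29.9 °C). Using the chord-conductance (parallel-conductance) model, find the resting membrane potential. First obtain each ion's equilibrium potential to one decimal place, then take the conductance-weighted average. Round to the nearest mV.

-90 mV

E_K⁺ = (60.1/1)·log₁₀(3.55/138) = -95.5 mV
E_Na⁺ = (60.1/1)·log₁₀(131/30.0) = 38.5 mV
Vm = (Σ gᵢEᵢ)/(Σ gᵢ) = (13·-95.5 + 0.57·38.5) / (13 + 0.57)
= -1219.56 / 13.57 = -89.87 mV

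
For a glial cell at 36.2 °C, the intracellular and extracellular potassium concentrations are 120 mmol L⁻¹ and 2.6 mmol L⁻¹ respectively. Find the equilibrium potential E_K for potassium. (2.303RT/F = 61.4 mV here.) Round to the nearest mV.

-102 mV

E = (61.4/z) · log₁₀([K⁺]_out/[K⁺]_in) with z = +1.
= (61.4/1) · log₁₀(2.6/120) = 61.40 · log₁₀(0.02167)
= 61.40 · (-1.6642) = -102.18 mV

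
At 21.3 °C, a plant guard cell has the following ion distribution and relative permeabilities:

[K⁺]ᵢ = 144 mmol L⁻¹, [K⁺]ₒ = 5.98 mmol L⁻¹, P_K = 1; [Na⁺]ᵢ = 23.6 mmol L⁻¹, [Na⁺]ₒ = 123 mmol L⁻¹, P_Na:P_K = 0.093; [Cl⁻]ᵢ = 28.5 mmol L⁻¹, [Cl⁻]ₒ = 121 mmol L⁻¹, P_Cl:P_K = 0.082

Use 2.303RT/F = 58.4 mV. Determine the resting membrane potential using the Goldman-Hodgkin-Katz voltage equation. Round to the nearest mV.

-52 mV

Vm = 58.4 · log₁₀[(Σ P·[cation]ₒ + Σ P·[anion]ᵢ) / (Σ P·[cation]ᵢ + Σ P·[anion]ₒ)]
Numerator = 1×5.98 + 0.093×123 + 0.082×28.5 = 19.76
Denominator = 1×144 + 0.093×23.6 + 0.082×121 = 156.1
Vm = 58.4 · log₁₀(0.12655) = 58.4 × (-0.8978) = -52.43 mV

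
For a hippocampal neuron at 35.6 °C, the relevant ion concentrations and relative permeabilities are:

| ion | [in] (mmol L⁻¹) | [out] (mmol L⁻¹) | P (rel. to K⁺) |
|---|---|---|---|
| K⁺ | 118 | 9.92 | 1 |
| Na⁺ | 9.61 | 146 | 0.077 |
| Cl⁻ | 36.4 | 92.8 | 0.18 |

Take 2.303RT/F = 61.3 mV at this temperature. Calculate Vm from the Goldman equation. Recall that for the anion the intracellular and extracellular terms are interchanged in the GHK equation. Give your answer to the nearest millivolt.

-42 mV

Vm = 61.3 · log₁₀[(Σ P·[cation]ₒ + Σ P·[anion]ᵢ) / (Σ P·[cation]ᵢ + Σ P·[anion]ₒ)]
Numerator = 1×9.92 + 0.077×146 + 0.18×36.4 = 27.71
Denominator = 1×118 + 0.077×9.61 + 0.18×92.8 = 135.4
Vm = 61.3 · log₁₀(0.20462) = 61.3 × (-0.6891) = -42.24 mV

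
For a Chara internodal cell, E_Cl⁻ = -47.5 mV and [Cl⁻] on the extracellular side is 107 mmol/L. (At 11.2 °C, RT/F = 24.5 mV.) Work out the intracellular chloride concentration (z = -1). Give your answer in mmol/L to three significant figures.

Nernst: E = (24.5/-1) · ln([out]/[in]), so ln([out]/[in]) = -47.5 × -1 / 24.5 = 1.9388.
[out]/[in] = e^(1.9388) = 6.95.
[in] = 107 / 6.95 = 15.4 mmol/L.

15.4 mmol/L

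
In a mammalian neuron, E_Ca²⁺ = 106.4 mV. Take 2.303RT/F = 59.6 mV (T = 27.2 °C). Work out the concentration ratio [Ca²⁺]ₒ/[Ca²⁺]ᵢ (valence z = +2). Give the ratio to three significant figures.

log₁₀([out]/[in]) = E·z/(59.6) = 106.4 × 2 / 59.6 = 3.5705
[out]/[in] = 10^(3.5705) = 3719

3720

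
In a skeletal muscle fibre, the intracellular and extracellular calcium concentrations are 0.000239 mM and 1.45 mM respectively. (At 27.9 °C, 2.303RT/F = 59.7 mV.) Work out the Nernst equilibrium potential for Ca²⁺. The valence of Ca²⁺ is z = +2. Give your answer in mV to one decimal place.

E = (59.7/z) · log₁₀([Ca²⁺]_out/[Ca²⁺]_in) with z = +2.
= (59.7/2) · log₁₀(1.45/0.000239) = 29.85 · log₁₀(6067)
= 29.85 · (3.7830) = 112.92 mV

112.9 mV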